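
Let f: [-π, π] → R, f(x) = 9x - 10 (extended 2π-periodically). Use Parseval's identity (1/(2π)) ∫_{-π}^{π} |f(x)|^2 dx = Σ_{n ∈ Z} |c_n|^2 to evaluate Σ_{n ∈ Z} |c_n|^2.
Σ |c_n|^2 = 27π^2 + 100

Expand and integrate term by term over [-π, π]:
  ∫ (9x)^2 dx = 81·(2π^3/3); ∫ 2·9·(-10)·x dx = 0 (odd integrand); ∫ (-10)^2 dx = 100·2π.
So (1/(2π)) ∫_{-π}^{π} (9x - 10)^2 dx = 81π^2/3 + 100 = 27π^2 + 100.
Parseval ⇒ Σ |c_n|^2 = 27π^2 + 100.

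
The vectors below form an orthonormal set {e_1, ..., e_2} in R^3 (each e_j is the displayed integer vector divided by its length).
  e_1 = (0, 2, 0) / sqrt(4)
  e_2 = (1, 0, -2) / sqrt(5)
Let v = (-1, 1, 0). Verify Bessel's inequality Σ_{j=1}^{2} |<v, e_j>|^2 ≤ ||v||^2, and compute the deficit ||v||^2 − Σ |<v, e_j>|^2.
Σ |<v, e_j>|^2 = 6/5; ||v||^2 = 2; deficit = 4/5

Write each e_j = u_j / sqrt(<u_j, u_j>) where u_j is the displayed integer vector. Then <v, e_j> = <v, u_j> / sqrt(<u_j, u_j>), so |<v, e_j>|^2 = <v, u_j>^2 / <u_j, u_j>.
Coefficients: <v, e_1> = 2/sqrt(4), <v, e_2> = -1/sqrt(5).
Square and sum: Σ |<v, e_j>|^2 = 6/5.
Compute ||v||^2 = v·v = 2.
Deficit = 2 − 6/5 = 4/5 ≥ 0, confirming Bessel's inequality. (The deficit equals ||v − Σ <v,e_j> e_j||^2, the squared distance from v to span{e_j}.)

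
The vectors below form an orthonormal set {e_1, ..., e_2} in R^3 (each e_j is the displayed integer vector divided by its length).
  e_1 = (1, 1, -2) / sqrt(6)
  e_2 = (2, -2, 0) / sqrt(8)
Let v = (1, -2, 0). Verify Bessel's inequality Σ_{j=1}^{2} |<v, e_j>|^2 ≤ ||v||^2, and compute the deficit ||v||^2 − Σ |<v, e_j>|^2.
Σ |<v, e_j>|^2 = 14/3; ||v||^2 = 5; deficit = 1/3

Write each e_j = u_j / sqrt(<u_j, u_j>) where u_j is the displayed integer vector. Then <v, e_j> = <v, u_j> / sqrt(<u_j, u_j>), so |<v, e_j>|^2 = <v, u_j>^2 / <u_j, u_j>.
Coefficients: <v, e_1> = -1/sqrt(6), <v, e_2> = 6/sqrt(8).
Square and sum: Σ |<v, e_j>|^2 = 14/3.
Compute ||v||^2 = v·v = 5.
Deficit = 5 − 14/3 = 1/3 ≥ 0, confirming Bessel's inequality. (The deficit equals ||v − Σ <v,e_j> e_j||^2, the squared distance from v to span{e_j}.)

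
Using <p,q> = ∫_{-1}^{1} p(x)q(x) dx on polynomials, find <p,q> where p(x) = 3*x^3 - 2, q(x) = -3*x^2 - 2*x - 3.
<p,q> = 68/5

Expand the product: p(x)·q(x) = -9*x^5 - 6*x^4 - 9*x^3 + 6*x^2 + 4*x + 6.
∫_{-1}^{1} of each monomial x^k gives [2/(k+1) if k even, 0 if k odd]. Integrating term-by-term (or equivalently evaluating the antiderivative F(x) = -3*x^6/2 - 6*x^5/5 - 9*x^4/4 + 2*x^3 + 2*x^2 + 6*x at the endpoints):
  F(1) − F(−1) = 101/20 − (-171/20) = 68/5.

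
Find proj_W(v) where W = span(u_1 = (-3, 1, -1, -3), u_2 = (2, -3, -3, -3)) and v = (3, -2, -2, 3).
proj_W(v) = (171/47, -99/47, -9/47, 81/47)

Set up U = [u_1 | ... | u_2] ∈ R^(4×2). The projector onto W = col(U) is P = U (U^T U)^(-1) U^T.
Compute U^T U =
  [20, 3]
  [3, 31],
and U^T v = (-18, 9).
Solve U^T U · c = U^T v for the coefficients: c = (-45/47, 18/47). The projection is proj_W(v) = U c.
Check: (v - proj_W(v)) · u_1 = 0  (should be 0).
Check: (v - proj_W(v)) · u_2 = 0  (should be 0).
Result: proj_W(v) = (171/47, -99/47, -9/47, 81/47).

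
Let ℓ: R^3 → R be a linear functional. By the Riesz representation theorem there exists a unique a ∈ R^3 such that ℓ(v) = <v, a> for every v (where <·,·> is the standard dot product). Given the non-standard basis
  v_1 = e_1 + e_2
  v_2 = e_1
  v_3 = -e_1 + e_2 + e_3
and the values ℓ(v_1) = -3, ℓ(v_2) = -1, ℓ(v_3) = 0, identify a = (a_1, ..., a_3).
a = (-1, -2, 1)

Write a = (a_1, ..., a_3) in the standard basis. For each basis vector v_i, ℓ(v_i) = <v_i, a> is a linear equation in the a_j's. Collect the n equations into a matrix system V a = ℓ, where row i of V is v_i (expressed in the standard basis). Since V is invertible (lower-triangular with 1s on the diagonal, up to permutation), solve by back-substitution:
  V =
[[1, 1, 0],
 [1, 0, 0],
 [-1, 1, 1]]
  V a = (-3, -1, 0)
Solving gives a = (-1, -2, 1).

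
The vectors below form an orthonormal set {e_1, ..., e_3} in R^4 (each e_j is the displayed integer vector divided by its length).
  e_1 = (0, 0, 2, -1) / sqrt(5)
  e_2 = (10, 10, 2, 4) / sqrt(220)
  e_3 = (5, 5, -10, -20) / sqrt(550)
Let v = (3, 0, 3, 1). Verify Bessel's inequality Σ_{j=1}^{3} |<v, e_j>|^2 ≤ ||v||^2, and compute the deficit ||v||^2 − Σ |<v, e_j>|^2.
Σ |<v, e_j>|^2 = 29/2; ||v||^2 = 19; deficit = 9/2

Write each e_j = u_j / sqrt(<u_j, u_j>) where u_j is the displayed integer vector. Then <v, e_j> = <v, u_j> / sqrt(<u_j, u_j>), so |<v, e_j>|^2 = <v, u_j>^2 / <u_j, u_j>.
Coefficients: <v, e_1> = 5/sqrt(5), <v, e_2> = 40/sqrt(220), <v, e_3> = -35/sqrt(550).
Square and sum: Σ |<v, e_j>|^2 = 29/2.
Compute ||v||^2 = v·v = 19.
Deficit = 19 − 29/2 = 9/2 ≥ 0, confirming Bessel's inequality. (The deficit equals ||v − Σ <v,e_j> e_j||^2, the squared distance from v to span{e_j}.)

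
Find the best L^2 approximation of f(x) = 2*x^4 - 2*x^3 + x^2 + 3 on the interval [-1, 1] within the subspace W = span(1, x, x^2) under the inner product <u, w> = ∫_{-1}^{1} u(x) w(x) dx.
g(x) = 19*x^2/7 - 6*x/5 + 99/35

The best approximation g ∈ W is the orthogonal projection of f onto W. Writing g = a_0 + a_1 x + a_2 x^2, the coefficients solve the normal equations G · a = b where
  G_{ij} = <φ_i, φ_j> and b_i = <f, φ_i>, with φ_0 = 1, φ_1 = x, φ_2 = x^2.
G =
  [2, 0, 2/3]
  [0, 2/3, 0]
  [2/3, 0, 2/5],
b = (112/15, -4/5, 104/35).
Solving gives a_0 = 99/35, a_1 = -6/5, a_2 = 19/7, so
  g(x) = 19*x^2/7 - 6*x/5 + 99/35.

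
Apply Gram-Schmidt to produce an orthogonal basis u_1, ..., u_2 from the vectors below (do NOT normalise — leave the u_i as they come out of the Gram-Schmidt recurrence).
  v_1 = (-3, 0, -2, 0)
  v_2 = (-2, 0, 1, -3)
Orthogonal basis:
  u_1 = (-3, 0, -2, 0)
  u_2 = (-14/13, 0, 21/13, -3)

Apply the Gram-Schmidt recurrence
  u_1 = v_1
  u_i = v_i − Σ_{j<i} ((v_i · u_j) / (u_j · u_j)) · u_j.

Step by step this gives:
  u_1 = (-3, 0, -2, 0)
  u_2 = (-14/13, 0, 21/13, -3)

Orthogonality check:
  u_2 · u_1 = 0 (should be 0)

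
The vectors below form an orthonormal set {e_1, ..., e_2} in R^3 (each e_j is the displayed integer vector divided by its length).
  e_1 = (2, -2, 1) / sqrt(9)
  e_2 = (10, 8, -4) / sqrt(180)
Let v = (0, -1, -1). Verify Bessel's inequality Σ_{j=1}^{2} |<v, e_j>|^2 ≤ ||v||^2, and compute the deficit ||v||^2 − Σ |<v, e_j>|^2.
Σ |<v, e_j>|^2 = 1/5; ||v||^2 = 2; deficit = 9/5

Write each e_j = u_j / sqrt(<u_j, u_j>) where u_j is the displayed integer vector. Then <v, e_j> = <v, u_j> / sqrt(<u_j, u_j>), so |<v, e_j>|^2 = <v, u_j>^2 / <u_j, u_j>.
Coefficients: <v, e_1> = 1/sqrt(9), <v, e_2> = -4/sqrt(180).
Square and sum: Σ |<v, e_j>|^2 = 1/5.
Compute ||v||^2 = v·v = 2.
Deficit = 2 − 1/5 = 9/5 ≥ 0, confirming Bessel's inequality. (The deficit equals ||v − Σ <v,e_j> e_j||^2, the squared distance from v to span{e_j}.)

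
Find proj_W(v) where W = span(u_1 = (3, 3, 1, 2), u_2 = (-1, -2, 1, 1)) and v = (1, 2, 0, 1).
proj_W(v) = (37/25, 211/125, 27/125, 16/25)

Set up U = [u_1 | ... | u_2] ∈ R^(4×2). The projector onto W = col(U) is P = U (U^T U)^(-1) U^T.
Compute U^T U =
  [23, -6]
  [-6, 7],
and U^T v = (11, -4).
Solve U^T U · c = U^T v for the coefficients: c = (53/125, -26/125). The projection is proj_W(v) = U c.
Check: (v - proj_W(v)) · u_1 = 0  (should be 0).
Check: (v - proj_W(v)) · u_2 = 0  (should be 0).
Result: proj_W(v) = (37/25, 211/125, 27/125, 16/25).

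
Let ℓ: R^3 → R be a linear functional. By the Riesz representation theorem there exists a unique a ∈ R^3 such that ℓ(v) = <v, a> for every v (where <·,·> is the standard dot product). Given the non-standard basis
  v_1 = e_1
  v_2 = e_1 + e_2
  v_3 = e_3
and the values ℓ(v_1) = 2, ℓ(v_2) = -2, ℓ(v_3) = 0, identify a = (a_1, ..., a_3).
a = (2, -4, 0)

Write a = (a_1, ..., a_3) in the standard basis. For each basis vector v_i, ℓ(v_i) = <v_i, a> is a linear equation in the a_j's. Collect the n equations into a matrix system V a = ℓ, where row i of V is v_i (expressed in the standard basis). Since V is invertible (lower-triangular with 1s on the diagonal, up to permutation), solve by back-substitution:
  V =
[[1, 0, 0],
 [1, 1, 0],
 [0, 0, 1]]
  V a = (2, -2, 0)
Solving gives a = (2, -4, 0).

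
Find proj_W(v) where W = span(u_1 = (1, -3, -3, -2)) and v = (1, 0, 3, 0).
proj_W(v) = (-8/23, 24/23, 24/23, 16/23)

Set up U = [u_1 | ... | u_1] ∈ R^(4×1). The projector onto W = col(U) is P = U (U^T U)^(-1) U^T.
Compute U^T U =
  [23],
and U^T v = (-8).
Solve U^T U · c = U^T v for the coefficients: c = (-8/23). The projection is proj_W(v) = U c.
Check: (v - proj_W(v)) · u_1 = 0  (should be 0).
Result: proj_W(v) = (-8/23, 24/23, 24/23, 16/23).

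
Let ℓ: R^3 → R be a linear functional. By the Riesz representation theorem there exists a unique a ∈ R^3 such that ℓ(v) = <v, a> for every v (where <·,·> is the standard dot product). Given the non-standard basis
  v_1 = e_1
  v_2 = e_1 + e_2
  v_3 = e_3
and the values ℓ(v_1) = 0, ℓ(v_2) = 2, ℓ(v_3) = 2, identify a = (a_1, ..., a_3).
a = (0, 2, 2)

Write a = (a_1, ..., a_3) in the standard basis. For each basis vector v_i, ℓ(v_i) = <v_i, a> is a linear equation in the a_j's. Collect the n equations into a matrix system V a = ℓ, where row i of V is v_i (expressed in the standard basis). Since V is invertible (lower-triangular with 1s on the diagonal, up to permutation), solve by back-substitution:
  V =
[[1, 0, 0],
 [1, 1, 0],
 [0, 0, 1]]
  V a = (0, 2, 2)
Solving gives a = (0, 2, 2).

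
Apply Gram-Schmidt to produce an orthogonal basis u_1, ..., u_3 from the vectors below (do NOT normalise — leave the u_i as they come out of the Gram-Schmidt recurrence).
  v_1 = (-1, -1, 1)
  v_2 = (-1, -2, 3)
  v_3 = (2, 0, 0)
Orthogonal basis:
  u_1 = (-1, -1, 1)
  u_2 = (1, 0, 1)
  u_3 = (1/3, -2/3, -1/3)

Apply the Gram-Schmidt recurrence
  u_1 = v_1
  u_i = v_i − Σ_{j<i} ((v_i · u_j) / (u_j · u_j)) · u_j.

Step by step this gives:
  u_1 = (-1, -1, 1)
  u_2 = (1, 0, 1)
  u_3 = (1/3, -2/3, -1/3)

Orthogonality check:
  u_2 · u_1 = 0 (should be 0)
  u_3 · u_1 = 0 (should be 0)
  u_3 · u_2 = 0 (should be 0)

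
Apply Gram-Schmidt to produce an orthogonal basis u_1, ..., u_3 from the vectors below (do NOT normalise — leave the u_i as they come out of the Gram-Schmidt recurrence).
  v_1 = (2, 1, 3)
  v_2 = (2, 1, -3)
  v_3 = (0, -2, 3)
Orthogonal basis:
  u_1 = (2, 1, 3)
  u_2 = (18/7, 9/7, -15/7)
  u_3 = (4/5, -8/5, 0)

Apply the Gram-Schmidt recurrence
  u_1 = v_1
  u_i = v_i − Σ_{j<i} ((v_i · u_j) / (u_j · u_j)) · u_j.

Step by step this gives:
  u_1 = (2, 1, 3)
  u_2 = (18/7, 9/7, -15/7)
  u_3 = (4/5, -8/5, 0)

Orthogonality check:
  u_2 · u_1 = 0 (should be 0)
  u_3 · u_1 = 0 (should be 0)
  u_3 · u_2 = 0 (should be 0)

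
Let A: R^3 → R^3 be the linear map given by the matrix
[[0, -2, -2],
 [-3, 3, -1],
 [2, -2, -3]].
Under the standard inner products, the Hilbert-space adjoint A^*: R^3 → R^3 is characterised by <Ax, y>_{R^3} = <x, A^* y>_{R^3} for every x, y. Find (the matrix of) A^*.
A^* = A^T =
[[0, -3, 2],
 [-2, 3, -2],
 [-2, -1, -3]]

For real matrices with standard dot products, the defining identity <Ax, y> = <x, A^* y> gives (Ax)^T y = x^T (A^*) y, i.e. x^T A^T y = x^T (A^*) y. Since this holds for all x, y, we must have A^* = A^T. Therefore
A^* =
[[0, -3, 2],
 [-2, 3, -2],
 [-2, -1, -3]].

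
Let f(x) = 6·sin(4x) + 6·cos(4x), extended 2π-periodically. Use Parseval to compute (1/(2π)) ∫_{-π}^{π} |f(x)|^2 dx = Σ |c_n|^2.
Σ |c_n|^2 = 36

Expand |f|^2 and use orthogonality of {sin(nx), cos(mx)} on [-π, π]:
  ∫_{-π}^{π} sin(nx)^2 dx = π, ∫ cos(mx)^2 dx = π, and cross terms integrate to 0.
So ∫_{-π}^{π} f(x)^2 dx = 6^2 · π + 6^2 · π = (36 + 36)π.
Divide by 2π: (36 + 36)/2 = 36.
By Parseval, this equals Σ |c_n|^2.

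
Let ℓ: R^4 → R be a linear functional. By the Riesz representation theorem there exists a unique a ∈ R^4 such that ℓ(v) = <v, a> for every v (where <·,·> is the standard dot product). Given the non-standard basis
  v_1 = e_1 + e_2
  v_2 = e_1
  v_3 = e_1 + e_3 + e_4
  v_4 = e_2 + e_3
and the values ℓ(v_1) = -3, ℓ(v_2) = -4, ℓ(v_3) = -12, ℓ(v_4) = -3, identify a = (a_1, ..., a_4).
a = (-4, 1, -4, -4)

Write a = (a_1, ..., a_4) in the standard basis. For each basis vector v_i, ℓ(v_i) = <v_i, a> is a linear equation in the a_j's. Collect the n equations into a matrix system V a = ℓ, where row i of V is v_i (expressed in the standard basis). Since V is invertible (lower-triangular with 1s on the diagonal, up to permutation), solve by back-substitution:
  V =
[[1, 1, 0, 0],
 [1, 0, 0, 0],
 [1, 0, 1, 1],
 [0, 1, 1, 0]]
  V a = (-3, -4, -12, -3)
Solving gives a = (-4, 1, -4, -4).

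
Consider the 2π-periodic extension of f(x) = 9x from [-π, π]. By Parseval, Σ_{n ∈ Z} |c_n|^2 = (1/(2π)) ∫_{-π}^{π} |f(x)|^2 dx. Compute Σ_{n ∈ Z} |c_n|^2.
Σ |c_n|^2 = 27π^2

Expand and integrate term by term over [-π, π]:
  ∫ (9x)^2 dx = 81·(2π^3/3); ∫ 2·9·(0)·x dx = 0 (odd integrand); ∫ 0^2 dx = 0·2π.
So (1/(2π)) ∫_{-π}^{π} (9x)^2 dx = 81π^2/3 + 0 = 27π^2.
Parseval ⇒ Σ |c_n|^2 = 27π^2.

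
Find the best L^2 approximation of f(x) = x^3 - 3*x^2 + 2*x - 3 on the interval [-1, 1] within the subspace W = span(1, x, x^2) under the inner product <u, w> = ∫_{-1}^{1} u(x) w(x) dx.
g(x) = -3*x^2 + 13*x/5 - 3

The best approximation g ∈ W is the orthogonal projection of f onto W. Writing g = a_0 + a_1 x + a_2 x^2, the coefficients solve the normal equations G · a = b where
  G_{ij} = <φ_i, φ_j> and b_i = <f, φ_i>, with φ_0 = 1, φ_1 = x, φ_2 = x^2.
G =
  [2, 0, 2/3]
  [0, 2/3, 0]
  [2/3, 0, 2/5],
b = (-8, 26/15, -16/5).
Solving gives a_0 = -3, a_1 = 13/5, a_2 = -3, so
  g(x) = -3*x^2 + 13*x/5 - 3.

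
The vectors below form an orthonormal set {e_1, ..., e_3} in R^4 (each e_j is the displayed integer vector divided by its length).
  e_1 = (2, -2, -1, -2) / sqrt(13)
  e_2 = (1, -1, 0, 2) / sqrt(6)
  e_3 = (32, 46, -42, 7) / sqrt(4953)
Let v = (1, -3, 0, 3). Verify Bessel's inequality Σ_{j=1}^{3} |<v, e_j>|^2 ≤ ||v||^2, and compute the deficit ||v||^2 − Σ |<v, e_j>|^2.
Σ |<v, e_j>|^2 = 2341/127; ||v||^2 = 19; deficit = 72/127

Write each e_j = u_j / sqrt(<u_j, u_j>) where u_j is the displayed integer vector. Then <v, e_j> = <v, u_j> / sqrt(<u_j, u_j>), so |<v, e_j>|^2 = <v, u_j>^2 / <u_j, u_j>.
Coefficients: <v, e_1> = 2/sqrt(13), <v, e_2> = 10/sqrt(6), <v, e_3> = -85/sqrt(4953).
Square and sum: Σ |<v, e_j>|^2 = 2341/127.
Compute ||v||^2 = v·v = 19.
Deficit = 19 − 2341/127 = 72/127 ≥ 0, confirming Bessel's inequality. (The deficit equals ||v − Σ <v,e_j> e_j||^2, the squared distance from v to span{e_j}.)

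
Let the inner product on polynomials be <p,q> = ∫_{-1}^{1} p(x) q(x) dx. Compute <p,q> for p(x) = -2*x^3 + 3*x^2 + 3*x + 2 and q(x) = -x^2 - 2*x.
<p,q> = -74/15

Expand the product: p(x)·q(x) = 2*x^5 + x^4 - 9*x^3 - 8*x^2 - 4*x.
∫_{-1}^{1} of each monomial x^k gives [2/(k+1) if k even, 0 if k odd]. Integrating term-by-term (or equivalently evaluating the antiderivative F(x) = x^6/3 + x^5/5 - 9*x^4/4 - 8*x^3/3 - 2*x^2 at the endpoints):
  F(1) − F(−1) = -383/60 − (-29/20) = -74/15.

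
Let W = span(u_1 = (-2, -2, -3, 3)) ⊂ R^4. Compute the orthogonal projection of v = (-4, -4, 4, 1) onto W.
proj_W(v) = (-7/13, -7/13, -21/26, 21/26)

Set up U = [u_1 | ... | u_1] ∈ R^(4×1). The projector onto W = col(U) is P = U (U^T U)^(-1) U^T.
Compute U^T U =
  [26],
and U^T v = (7).
Solve U^T U · c = U^T v for the coefficients: c = (7/26). The projection is proj_W(v) = U c.
Check: (v - proj_W(v)) · u_1 = 0  (should be 0).
Result: proj_W(v) = (-7/13, -7/13, -21/26, 21/26).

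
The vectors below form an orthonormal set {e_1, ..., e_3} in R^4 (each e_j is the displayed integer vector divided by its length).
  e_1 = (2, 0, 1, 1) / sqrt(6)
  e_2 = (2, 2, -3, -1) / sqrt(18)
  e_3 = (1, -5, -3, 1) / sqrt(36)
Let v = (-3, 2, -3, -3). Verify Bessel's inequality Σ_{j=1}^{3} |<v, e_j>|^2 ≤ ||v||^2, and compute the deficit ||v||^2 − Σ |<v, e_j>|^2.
Σ |<v, e_j>|^2 = 371/12; ||v||^2 = 31; deficit = 1/12

Write each e_j = u_j / sqrt(<u_j, u_j>) where u_j is the displayed integer vector. Then <v, e_j> = <v, u_j> / sqrt(<u_j, u_j>), so |<v, e_j>|^2 = <v, u_j>^2 / <u_j, u_j>.
Coefficients: <v, e_1> = -12/sqrt(6), <v, e_2> = 10/sqrt(18), <v, e_3> = -7/sqrt(36).
Square and sum: Σ |<v, e_j>|^2 = 371/12.
Compute ||v||^2 = v·v = 31.
Deficit = 31 − 371/12 = 1/12 ≥ 0, confirming Bessel's inequality. (The deficit equals ||v − Σ <v,e_j> e_j||^2, the squared distance from v to span{e_j}.)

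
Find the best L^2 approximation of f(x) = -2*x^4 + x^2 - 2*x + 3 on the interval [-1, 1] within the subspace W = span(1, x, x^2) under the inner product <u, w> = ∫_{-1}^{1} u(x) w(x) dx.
g(x) = -5*x^2/7 - 2*x + 111/35

The best approximation g ∈ W is the orthogonal projection of f onto W. Writing g = a_0 + a_1 x + a_2 x^2, the coefficients solve the normal equations G · a = b where
  G_{ij} = <φ_i, φ_j> and b_i = <f, φ_i>, with φ_0 = 1, φ_1 = x, φ_2 = x^2.
G =
  [2, 0, 2/3]
  [0, 2/3, 0]
  [2/3, 0, 2/5],
b = (88/15, -4/3, 64/35).
Solving gives a_0 = 111/35, a_1 = -2, a_2 = -5/7, so
  g(x) = -5*x^2/7 - 2*x + 111/35.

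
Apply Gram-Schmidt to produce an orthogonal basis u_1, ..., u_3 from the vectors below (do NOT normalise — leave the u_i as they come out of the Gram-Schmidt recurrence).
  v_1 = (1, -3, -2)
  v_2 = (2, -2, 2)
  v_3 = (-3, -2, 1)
Orthogonal basis:
  u_1 = (1, -3, -2)
  u_2 = (12/7, -8/7, 18/7)
  u_3 = (-115/38, -69/38, 23/19)

Apply the Gram-Schmidt recurrence
  u_1 = v_1
  u_i = v_i − Σ_{j<i} ((v_i · u_j) / (u_j · u_j)) · u_j.

Step by step this gives:
  u_1 = (1, -3, -2)
  u_2 = (12/7, -8/7, 18/7)
  u_3 = (-115/38, -69/38, 23/19)

Orthogonality check:
  u_2 · u_1 = 0 (should be 0)
  u_3 · u_1 = 0 (should be 0)
  u_3 · u_2 = 0 (should be 0)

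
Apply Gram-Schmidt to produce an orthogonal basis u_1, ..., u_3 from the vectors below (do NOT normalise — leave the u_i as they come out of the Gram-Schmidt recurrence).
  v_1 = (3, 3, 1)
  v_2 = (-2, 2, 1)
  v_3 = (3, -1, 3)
Orthogonal basis:
  u_1 = (3, 3, 1)
  u_2 = (-41/19, 35/19, 18/19)
  u_3 = (22/85, -22/17, 264/85)

Apply the Gram-Schmidt recurrence
  u_1 = v_1
  u_i = v_i − Σ_{j<i} ((v_i · u_j) / (u_j · u_j)) · u_j.

Step by step this gives:
  u_1 = (3, 3, 1)
  u_2 = (-41/19, 35/19, 18/19)
  u_3 = (22/85, -22/17, 264/85)

Orthogonality check:
  u_2 · u_1 = 0 (should be 0)
  u_3 · u_1 = 0 (should be 0)
  u_3 · u_2 = 0 (should be 0)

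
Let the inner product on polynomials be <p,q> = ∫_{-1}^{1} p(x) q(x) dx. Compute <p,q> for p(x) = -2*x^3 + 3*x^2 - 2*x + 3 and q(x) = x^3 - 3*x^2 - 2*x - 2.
<p,q> = -2384/105

Expand the product: p(x)·q(x) = -2*x^6 + 9*x^5 - 7*x^4 + 7*x^3 - 11*x^2 - 2*x - 6.
∫_{-1}^{1} of each monomial x^k gives [2/(k+1) if k even, 0 if k odd]. Integrating term-by-term (or equivalently evaluating the antiderivative F(x) = -2*x^7/7 + 3*x^6/2 - 7*x^5/5 + 7*x^4/4 - 11*x^3/3 - x^2 - 6*x at the endpoints):
  F(1) − F(−1) = -3823/420 − (5713/420) = -2384/105.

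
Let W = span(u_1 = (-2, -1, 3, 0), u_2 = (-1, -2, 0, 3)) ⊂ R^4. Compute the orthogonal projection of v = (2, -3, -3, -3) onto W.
proj_W(v) = (3/2, 1, -2, -1/2)

Set up U = [u_1 | ... | u_2] ∈ R^(4×2). The projector onto W = col(U) is P = U (U^T U)^(-1) U^T.
Compute U^T U =
  [14, 4]
  [4, 14],
and U^T v = (-10, -5).
Solve U^T U · c = U^T v for the coefficients: c = (-2/3, -1/6). The projection is proj_W(v) = U c.
Check: (v - proj_W(v)) · u_1 = 0  (should be 0).
Check: (v - proj_W(v)) · u_2 = 0  (should be 0).
Result: proj_W(v) = (3/2, 1, -2, -1/2).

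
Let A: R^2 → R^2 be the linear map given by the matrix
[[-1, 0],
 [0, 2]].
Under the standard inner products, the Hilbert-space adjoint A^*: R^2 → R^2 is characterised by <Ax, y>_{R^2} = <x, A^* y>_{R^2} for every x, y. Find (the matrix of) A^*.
A^* = A^T =
[[-1, 0],
 [0, 2]]

For real matrices with standard dot products, the defining identity <Ax, y> = <x, A^* y> gives (Ax)^T y = x^T (A^*) y, i.e. x^T A^T y = x^T (A^*) y. Since this holds for all x, y, we must have A^* = A^T. Therefore
A^* =
[[-1, 0],
 [0, 2]].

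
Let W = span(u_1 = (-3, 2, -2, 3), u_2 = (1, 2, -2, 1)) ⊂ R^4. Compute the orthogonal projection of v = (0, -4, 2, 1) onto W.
proj_W(v) = (-52/49, -108/49, 108/49, -55/49)

Set up U = [u_1 | ... | u_2] ∈ R^(4×2). The projector onto W = col(U) is P = U (U^T U)^(-1) U^T.
Compute U^T U =
  [26, 8]
  [8, 10],
and U^T v = (-9, -11).
Solve U^T U · c = U^T v for the coefficients: c = (-1/98, -107/98). The projection is proj_W(v) = U c.
Check: (v - proj_W(v)) · u_1 = 0  (should be 0).
Check: (v - proj_W(v)) · u_2 = 0  (should be 0).
Result: proj_W(v) = (-52/49, -108/49, 108/49, -55/49).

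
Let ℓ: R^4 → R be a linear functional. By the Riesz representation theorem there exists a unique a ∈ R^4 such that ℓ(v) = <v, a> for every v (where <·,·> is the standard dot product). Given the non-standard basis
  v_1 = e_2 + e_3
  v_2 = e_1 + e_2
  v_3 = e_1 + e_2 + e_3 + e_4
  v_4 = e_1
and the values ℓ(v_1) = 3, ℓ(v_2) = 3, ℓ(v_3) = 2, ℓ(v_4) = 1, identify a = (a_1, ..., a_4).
a = (1, 2, 1, -2)

Write a = (a_1, ..., a_4) in the standard basis. For each basis vector v_i, ℓ(v_i) = <v_i, a> is a linear equation in the a_j's. Collect the n equations into a matrix system V a = ℓ, where row i of V is v_i (expressed in the standard basis). Since V is invertible (lower-triangular with 1s on the diagonal, up to permutation), solve by back-substitution:
  V =
[[0, 1, 1, 0],
 [1, 1, 0, 0],
 [1, 1, 1, 1],
 [1, 0, 0, 0]]
  V a = (3, 3, 2, 1)
Solving gives a = (1, 2, 1, -2).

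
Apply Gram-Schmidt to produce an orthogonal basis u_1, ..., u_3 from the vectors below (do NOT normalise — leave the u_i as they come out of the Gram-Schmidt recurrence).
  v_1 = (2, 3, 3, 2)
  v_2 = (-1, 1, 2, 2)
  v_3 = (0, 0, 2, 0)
Orthogonal basis:
  u_1 = (2, 3, 3, 2)
  u_2 = (-24/13, -7/26, 19/26, 15/13)
  u_3 = (6/139, -86/139, 154/139, -108/139)

Apply the Gram-Schmidt recurrence
  u_1 = v_1
  u_i = v_i − Σ_{j<i} ((v_i · u_j) / (u_j · u_j)) · u_j.

Step by step this gives:
  u_1 = (2, 3, 3, 2)
  u_2 = (-24/13, -7/26, 19/26, 15/13)
  u_3 = (6/139, -86/139, 154/139, -108/139)

Orthogonality check:
  u_2 · u_1 = 0 (should be 0)
  u_3 · u_1 = 0 (should be 0)
  u_3 · u_2 = 0 (should be 0)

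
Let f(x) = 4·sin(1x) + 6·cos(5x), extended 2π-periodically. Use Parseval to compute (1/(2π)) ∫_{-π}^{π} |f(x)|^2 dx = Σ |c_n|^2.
Σ |c_n|^2 = 26

Expand |f|^2 and use orthogonality of {sin(nx), cos(mx)} on [-π, π]:
  ∫_{-π}^{π} sin(nx)^2 dx = π, ∫ cos(mx)^2 dx = π, and cross terms integrate to 0.
So ∫_{-π}^{π} f(x)^2 dx = 4^2 · π + 6^2 · π = (16 + 36)π.
Divide by 2π: (16 + 36)/2 = 26.
By Parseval, this equals Σ |c_n|^2.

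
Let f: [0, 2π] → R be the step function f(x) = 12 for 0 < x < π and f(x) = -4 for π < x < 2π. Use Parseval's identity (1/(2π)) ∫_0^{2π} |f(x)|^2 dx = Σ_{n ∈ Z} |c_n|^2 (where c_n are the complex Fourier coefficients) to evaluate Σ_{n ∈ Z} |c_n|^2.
Σ |c_n|^2 = 80

Parseval equates the L^2 energy of f (normalised by 1/(2π)) with the ℓ^2 sum of its Fourier coefficients: (1/(2π)) ∫_0^{2π} |f|^2 = Σ |c_n|^2.
Compute the left side: (1/(2π)) [∫_0^π 12^2 dx + ∫_π^{2π} (-4)^2 dx] = (1/(2π)) · (144π + 16π) = (144 + 16)/2 = 80.
So Σ_{n ∈ Z} |c_n|^2 = 80.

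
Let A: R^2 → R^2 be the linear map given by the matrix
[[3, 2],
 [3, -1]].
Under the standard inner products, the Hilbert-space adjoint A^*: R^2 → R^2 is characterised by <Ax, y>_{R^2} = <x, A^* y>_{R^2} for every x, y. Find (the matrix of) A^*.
A^* = A^T =
[[3, 3],
 [2, -1]]

For real matrices with standard dot products, the defining identity <Ax, y> = <x, A^* y> gives (Ax)^T y = x^T (A^*) y, i.e. x^T A^T y = x^T (A^*) y. Since this holds for all x, y, we must have A^* = A^T. Therefore
A^* =
[[3, 3],
 [2, -1]].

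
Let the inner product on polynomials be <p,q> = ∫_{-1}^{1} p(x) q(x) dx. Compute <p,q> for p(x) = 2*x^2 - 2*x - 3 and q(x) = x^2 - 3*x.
<p,q> = 14/5

Expand the product: p(x)·q(x) = 2*x^4 - 8*x^3 + 3*x^2 + 9*x.
∫_{-1}^{1} of each monomial x^k gives [2/(k+1) if k even, 0 if k odd]. Integrating term-by-term (or equivalently evaluating the antiderivative F(x) = 2*x^5/5 - 2*x^4 + x^3 + 9*x^2/2 at the endpoints):
  F(1) − F(−1) = 39/10 − (11/10) = 14/5.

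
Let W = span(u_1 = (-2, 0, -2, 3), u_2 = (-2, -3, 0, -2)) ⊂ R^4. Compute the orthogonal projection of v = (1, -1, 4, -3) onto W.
proj_W(v) = (8/5, -81/95, 206/95, -363/95)

Set up U = [u_1 | ... | u_2] ∈ R^(4×2). The projector onto W = col(U) is P = U (U^T U)^(-1) U^T.
Compute U^T U =
  [17, -2]
  [-2, 17],
and U^T v = (-19, 7).
Solve U^T U · c = U^T v for the coefficients: c = (-103/95, 27/95). The projection is proj_W(v) = U c.
Check: (v - proj_W(v)) · u_1 = 0  (should be 0).
Check: (v - proj_W(v)) · u_2 = 0  (should be 0).
Result: proj_W(v) = (8/5, -81/95, 206/95, -363/95).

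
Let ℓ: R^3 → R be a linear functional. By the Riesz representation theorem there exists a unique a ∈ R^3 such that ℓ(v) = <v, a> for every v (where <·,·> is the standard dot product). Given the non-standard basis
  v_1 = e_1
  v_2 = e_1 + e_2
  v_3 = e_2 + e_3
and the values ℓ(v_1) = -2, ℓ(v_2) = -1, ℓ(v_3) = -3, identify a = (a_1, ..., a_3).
a = (-2, 1, -4)

Write a = (a_1, ..., a_3) in the standard basis. For each basis vector v_i, ℓ(v_i) = <v_i, a> is a linear equation in the a_j's. Collect the n equations into a matrix system V a = ℓ, where row i of V is v_i (expressed in the standard basis). Since V is invertible (lower-triangular with 1s on the diagonal, up to permutation), solve by back-substitution:
  V =
[[1, 0, 0],
 [1, 1, 0],
 [0, 1, 1]]
  V a = (-2, -1, -3)
Solving gives a = (-2, 1, -4).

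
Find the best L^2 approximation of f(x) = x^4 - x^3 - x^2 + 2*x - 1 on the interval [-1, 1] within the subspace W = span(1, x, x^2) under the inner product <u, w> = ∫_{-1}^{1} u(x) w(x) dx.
g(x) = -x^2/7 + 7*x/5 - 38/35

The best approximation g ∈ W is the orthogonal projection of f onto W. Writing g = a_0 + a_1 x + a_2 x^2, the coefficients solve the normal equations G · a = b where
  G_{ij} = <φ_i, φ_j> and b_i = <f, φ_i>, with φ_0 = 1, φ_1 = x, φ_2 = x^2.
G =
  [2, 0, 2/3]
  [0, 2/3, 0]
  [2/3, 0, 2/5],
b = (-34/15, 14/15, -82/105).
Solving gives a_0 = -38/35, a_1 = 7/5, a_2 = -1/7, so
  g(x) = -x^2/7 + 7*x/5 - 38/35.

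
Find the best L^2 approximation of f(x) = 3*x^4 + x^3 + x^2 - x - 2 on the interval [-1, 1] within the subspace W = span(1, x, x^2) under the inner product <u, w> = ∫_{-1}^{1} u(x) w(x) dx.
g(x) = 25*x^2/7 - 2*x/5 - 79/35

The best approximation g ∈ W is the orthogonal projection of f onto W. Writing g = a_0 + a_1 x + a_2 x^2, the coefficients solve the normal equations G · a = b where
  G_{ij} = <φ_i, φ_j> and b_i = <f, φ_i>, with φ_0 = 1, φ_1 = x, φ_2 = x^2.
G =
  [2, 0, 2/3]
  [0, 2/3, 0]
  [2/3, 0, 2/5],
b = (-32/15, -4/15, -8/105).
Solving gives a_0 = -79/35, a_1 = -2/5, a_2 = 25/7, so
  g(x) = 25*x^2/7 - 2*x/5 - 79/35.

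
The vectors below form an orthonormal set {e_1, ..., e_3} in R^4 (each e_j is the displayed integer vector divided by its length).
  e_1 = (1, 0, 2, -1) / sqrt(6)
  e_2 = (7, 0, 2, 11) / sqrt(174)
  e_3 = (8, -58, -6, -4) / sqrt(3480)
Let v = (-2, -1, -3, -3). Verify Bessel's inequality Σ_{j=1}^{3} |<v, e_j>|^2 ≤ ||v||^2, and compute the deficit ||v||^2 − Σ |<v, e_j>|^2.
Σ |<v, e_j>|^2 = 109/5; ||v||^2 = 23; deficit = 6/5

Write each e_j = u_j / sqrt(<u_j, u_j>) where u_j is the displayed integer vector. Then <v, e_j> = <v, u_j> / sqrt(<u_j, u_j>), so |<v, e_j>|^2 = <v, u_j>^2 / <u_j, u_j>.
Coefficients: <v, e_1> = -5/sqrt(6), <v, e_2> = -53/sqrt(174), <v, e_3> = 72/sqrt(3480).
Square and sum: Σ |<v, e_j>|^2 = 109/5.
Compute ||v||^2 = v·v = 23.
Deficit = 23 − 109/5 = 6/5 ≥ 0, confirming Bessel's inequality. (The deficit equals ||v − Σ <v,e_j> e_j||^2, the squared distance from v to span{e_j}.)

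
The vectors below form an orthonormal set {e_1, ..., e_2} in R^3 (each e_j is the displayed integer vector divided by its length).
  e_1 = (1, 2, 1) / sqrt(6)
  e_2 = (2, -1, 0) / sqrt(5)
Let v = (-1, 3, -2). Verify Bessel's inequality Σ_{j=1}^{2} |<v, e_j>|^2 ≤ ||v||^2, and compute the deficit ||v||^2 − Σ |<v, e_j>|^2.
Σ |<v, e_j>|^2 = 13/2; ||v||^2 = 14; deficit = 15/2

Write each e_j = u_j / sqrt(<u_j, u_j>) where u_j is the displayed integer vector. Then <v, e_j> = <v, u_j> / sqrt(<u_j, u_j>), so |<v, e_j>|^2 = <v, u_j>^2 / <u_j, u_j>.
Coefficients: <v, e_1> = 3/sqrt(6), <v, e_2> = -5/sqrt(5).
Square and sum: Σ |<v, e_j>|^2 = 13/2.
Compute ||v||^2 = v·v = 14.
Deficit = 14 − 13/2 = 15/2 ≥ 0, confirming Bessel's inequality. (The deficit equals ||v − Σ <v,e_j> e_j||^2, the squared distance from v to span{e_j}.)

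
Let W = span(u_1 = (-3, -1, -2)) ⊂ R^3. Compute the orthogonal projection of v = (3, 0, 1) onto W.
proj_W(v) = (33/14, 11/14, 11/7)

Set up U = [u_1 | ... | u_1] ∈ R^(3×1). The projector onto W = col(U) is P = U (U^T U)^(-1) U^T.
Compute U^T U =
  [14],
and U^T v = (-11).
Solve U^T U · c = U^T v for the coefficients: c = (-11/14). The projection is proj_W(v) = U c.
Check: (v - proj_W(v)) · u_1 = 0  (should be 0).
Result: proj_W(v) = (33/14, 11/14, 11/7).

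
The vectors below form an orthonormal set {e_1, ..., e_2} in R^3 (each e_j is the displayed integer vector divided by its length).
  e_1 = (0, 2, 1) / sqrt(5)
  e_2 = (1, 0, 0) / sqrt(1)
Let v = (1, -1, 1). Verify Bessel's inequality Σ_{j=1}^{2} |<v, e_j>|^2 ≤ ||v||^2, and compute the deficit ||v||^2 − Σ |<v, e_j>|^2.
Σ |<v, e_j>|^2 = 6/5; ||v||^2 = 3; deficit = 9/5

Write each e_j = u_j / sqrt(<u_j, u_j>) where u_j is the displayed integer vector. Then <v, e_j> = <v, u_j> / sqrt(<u_j, u_j>), so |<v, e_j>|^2 = <v, u_j>^2 / <u_j, u_j>.
Coefficients: <v, e_1> = -1/sqrt(5), <v, e_2> = 1/sqrt(1).
Square and sum: Σ |<v, e_j>|^2 = 6/5.
Compute ||v||^2 = v·v = 3.
Deficit = 3 − 6/5 = 9/5 ≥ 0, confirming Bessel's inequality. (The deficit equals ||v − Σ <v,e_j> e_j||^2, the squared distance from v to span{e_j}.)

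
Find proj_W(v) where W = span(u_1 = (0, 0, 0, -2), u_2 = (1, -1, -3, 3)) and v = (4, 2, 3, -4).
proj_W(v) = (-7/11, 7/11, 21/11, -4)

Set up U = [u_1 | ... | u_2] ∈ R^(4×2). The projector onto W = col(U) is P = U (U^T U)^(-1) U^T.
Compute U^T U =
  [4, -6]
  [-6, 20],
and U^T v = (8, -19).
Solve U^T U · c = U^T v for the coefficients: c = (23/22, -7/11). The projection is proj_W(v) = U c.
Check: (v - proj_W(v)) · u_1 = 0  (should be 0).
Check: (v - proj_W(v)) · u_2 = 0  (should be 0).
Result: proj_W(v) = (-7/11, 7/11, 21/11, -4).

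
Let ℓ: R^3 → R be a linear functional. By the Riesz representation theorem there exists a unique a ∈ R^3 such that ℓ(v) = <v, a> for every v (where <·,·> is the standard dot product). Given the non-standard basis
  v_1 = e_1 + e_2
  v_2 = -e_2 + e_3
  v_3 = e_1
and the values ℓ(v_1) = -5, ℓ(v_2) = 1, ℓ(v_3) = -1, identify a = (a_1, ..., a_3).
a = (-1, -4, -3)

Write a = (a_1, ..., a_3) in the standard basis. For each basis vector v_i, ℓ(v_i) = <v_i, a> is a linear equation in the a_j's. Collect the n equations into a matrix system V a = ℓ, where row i of V is v_i (expressed in the standard basis). Since V is invertible (lower-triangular with 1s on the diagonal, up to permutation), solve by back-substitution:
  V =
[[1, 1, 0],
 [0, -1, 1],
 [1, 0, 0]]
  V a = (-5, 1, -1)
Solving gives a = (-1, -4, -3).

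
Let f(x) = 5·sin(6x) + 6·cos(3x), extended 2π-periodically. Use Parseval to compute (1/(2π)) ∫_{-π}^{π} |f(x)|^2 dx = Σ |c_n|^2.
Σ |c_n|^2 = 61/2

Expand |f|^2 and use orthogonality of {sin(nx), cos(mx)} on [-π, π]:
  ∫_{-π}^{π} sin(nx)^2 dx = π, ∫ cos(mx)^2 dx = π, and cross terms integrate to 0.
So ∫_{-π}^{π} f(x)^2 dx = 5^2 · π + 6^2 · π = (25 + 36)π.
Divide by 2π: (25 + 36)/2 = 61/2.
By Parseval, this equals Σ |c_n|^2.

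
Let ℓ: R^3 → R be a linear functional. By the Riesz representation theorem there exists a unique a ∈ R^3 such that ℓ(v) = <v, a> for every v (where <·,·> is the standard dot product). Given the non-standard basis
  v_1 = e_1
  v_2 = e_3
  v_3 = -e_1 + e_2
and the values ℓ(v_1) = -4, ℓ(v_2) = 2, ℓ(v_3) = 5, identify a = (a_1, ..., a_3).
a = (-4, 1, 2)

Write a = (a_1, ..., a_3) in the standard basis. For each basis vector v_i, ℓ(v_i) = <v_i, a> is a linear equation in the a_j's. Collect the n equations into a matrix system V a = ℓ, where row i of V is v_i (expressed in the standard basis). Since V is invertible (lower-triangular with 1s on the diagonal, up to permutation), solve by back-substitution:
  V =
[[1, 0, 0],
 [0, 0, 1],
 [-1, 1, 0]]
  V a = (-4, 2, 5)
Solving gives a = (-4, 1, 2).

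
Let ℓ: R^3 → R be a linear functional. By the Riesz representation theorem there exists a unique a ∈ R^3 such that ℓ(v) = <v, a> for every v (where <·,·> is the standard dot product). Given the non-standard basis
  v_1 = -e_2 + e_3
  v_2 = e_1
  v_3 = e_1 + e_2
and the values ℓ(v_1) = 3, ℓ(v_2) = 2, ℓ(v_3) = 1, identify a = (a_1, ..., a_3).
a = (2, -1, 2)

Write a = (a_1, ..., a_3) in the standard basis. For each basis vector v_i, ℓ(v_i) = <v_i, a> is a linear equation in the a_j's. Collect the n equations into a matrix system V a = ℓ, where row i of V is v_i (expressed in the standard basis). Since V is invertible (lower-triangular with 1s on the diagonal, up to permutation), solve by back-substitution:
  V =
[[0, -1, 1],
 [1, 0, 0],
 [1, 1, 0]]
  V a = (3, 2, 1)
Solving gives a = (2, -1, 2).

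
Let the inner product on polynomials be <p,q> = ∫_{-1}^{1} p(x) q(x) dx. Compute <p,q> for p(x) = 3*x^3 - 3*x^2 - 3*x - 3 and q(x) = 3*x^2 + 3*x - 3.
<p,q> = 12

Expand the product: p(x)·q(x) = 9*x^5 - 27*x^3 - 9*x^2 + 9.
∫_{-1}^{1} of each monomial x^k gives [2/(k+1) if k even, 0 if k odd]. Integrating term-by-term (or equivalently evaluating the antiderivative F(x) = 3*x^6/2 - 27*x^4/4 - 3*x^3 + 9*x at the endpoints):
  F(1) − F(−1) = 3/4 − (-45/4) = 12.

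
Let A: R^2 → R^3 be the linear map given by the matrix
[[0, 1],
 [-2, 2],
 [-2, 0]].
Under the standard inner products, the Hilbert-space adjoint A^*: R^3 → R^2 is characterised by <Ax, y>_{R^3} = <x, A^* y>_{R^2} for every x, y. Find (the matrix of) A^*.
A^* = A^T =
[[0, -2, -2],
 [1, 2, 0]]

For real matrices with standard dot products, the defining identity <Ax, y> = <x, A^* y> gives (Ax)^T y = x^T (A^*) y, i.e. x^T A^T y = x^T (A^*) y. Since this holds for all x, y, we must have A^* = A^T. Therefore
A^* =
[[0, -2, -2],
 [1, 2, 0]].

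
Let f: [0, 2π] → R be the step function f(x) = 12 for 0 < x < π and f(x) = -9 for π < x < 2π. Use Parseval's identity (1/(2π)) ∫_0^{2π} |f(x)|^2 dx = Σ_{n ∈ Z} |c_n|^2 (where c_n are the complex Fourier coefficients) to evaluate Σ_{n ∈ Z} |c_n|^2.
Σ |c_n|^2 = 225/2

Parseval equates the L^2 energy of f (normalised by 1/(2π)) with the ℓ^2 sum of its Fourier coefficients: (1/(2π)) ∫_0^{2π} |f|^2 = Σ |c_n|^2.
Compute the left side: (1/(2π)) [∫_0^π 12^2 dx + ∫_π^{2π} (-9)^2 dx] = (1/(2π)) · (144π + 81π) = (144 + 81)/2 = 225/2.
So Σ_{n ∈ Z} |c_n|^2 = 225/2.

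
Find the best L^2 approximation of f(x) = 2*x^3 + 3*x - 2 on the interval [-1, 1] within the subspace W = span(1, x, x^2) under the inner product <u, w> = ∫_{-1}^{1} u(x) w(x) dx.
g(x) = 21*x/5 - 2

The best approximation g ∈ W is the orthogonal projection of f onto W. Writing g = a_0 + a_1 x + a_2 x^2, the coefficients solve the normal equations G · a = b where
  G_{ij} = <φ_i, φ_j> and b_i = <f, φ_i>, with φ_0 = 1, φ_1 = x, φ_2 = x^2.
G =
  [2, 0, 2/3]
  [0, 2/3, 0]
  [2/3, 0, 2/5],
b = (-4, 14/5, -4/3).
Solving gives a_0 = -2, a_1 = 21/5, a_2 = 0, so
  g(x) = 21*x/5 - 2.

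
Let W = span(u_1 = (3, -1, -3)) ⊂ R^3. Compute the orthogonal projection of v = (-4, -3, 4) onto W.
proj_W(v) = (-63/19, 21/19, 63/19)

Set up U = [u_1 | ... | u_1] ∈ R^(3×1). The projector onto W = col(U) is P = U (U^T U)^(-1) U^T.
Compute U^T U =
  [19],
and U^T v = (-21).
Solve U^T U · c = U^T v for the coefficients: c = (-21/19). The projection is proj_W(v) = U c.
Check: (v - proj_W(v)) · u_1 = 0  (should be 0).
Result: proj_W(v) = (-63/19, 21/19, 63/19).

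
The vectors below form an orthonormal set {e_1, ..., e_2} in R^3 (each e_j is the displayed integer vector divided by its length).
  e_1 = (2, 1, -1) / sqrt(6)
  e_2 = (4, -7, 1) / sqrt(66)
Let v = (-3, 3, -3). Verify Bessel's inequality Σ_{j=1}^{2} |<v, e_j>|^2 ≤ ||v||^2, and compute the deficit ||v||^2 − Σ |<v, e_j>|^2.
Σ |<v, e_j>|^2 = 216/11; ||v||^2 = 27; deficit = 81/11

Write each e_j = u_j / sqrt(<u_j, u_j>) where u_j is the displayed integer vector. Then <v, e_j> = <v, u_j> / sqrt(<u_j, u_j>), so |<v, e_j>|^2 = <v, u_j>^2 / <u_j, u_j>.
Coefficients: <v, e_1> = 0/sqrt(6), <v, e_2> = -36/sqrt(66).
Square and sum: Σ |<v, e_j>|^2 = 216/11.
Compute ||v||^2 = v·v = 27.
Deficit = 27 − 216/11 = 81/11 ≥ 0, confirming Bessel's inequality. (The deficit equals ||v − Σ <v,e_j> e_j||^2, the squared distance from v to span{e_j}.)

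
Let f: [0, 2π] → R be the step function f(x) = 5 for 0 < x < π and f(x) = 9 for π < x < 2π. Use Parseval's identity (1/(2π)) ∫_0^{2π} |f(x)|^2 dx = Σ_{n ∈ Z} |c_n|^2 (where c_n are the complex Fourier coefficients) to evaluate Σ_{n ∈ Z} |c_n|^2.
Σ |c_n|^2 = 53

Parseval equates the L^2 energy of f (normalised by 1/(2π)) with the ℓ^2 sum of its Fourier coefficients: (1/(2π)) ∫_0^{2π} |f|^2 = Σ |c_n|^2.
Compute the left side: (1/(2π)) [∫_0^π 5^2 dx + ∫_π^{2π} 9^2 dx] = (1/(2π)) · (25π + 81π) = (25 + 81)/2 = 53.
So Σ_{n ∈ Z} |c_n|^2 = 53.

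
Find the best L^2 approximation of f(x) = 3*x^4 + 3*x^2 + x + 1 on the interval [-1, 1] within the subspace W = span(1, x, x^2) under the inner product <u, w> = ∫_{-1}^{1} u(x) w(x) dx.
g(x) = 39*x^2/7 + x + 26/35

The best approximation g ∈ W is the orthogonal projection of f onto W. Writing g = a_0 + a_1 x + a_2 x^2, the coefficients solve the normal equations G · a = b where
  G_{ij} = <φ_i, φ_j> and b_i = <f, φ_i>, with φ_0 = 1, φ_1 = x, φ_2 = x^2.
G =
  [2, 0, 2/3]
  [0, 2/3, 0]
  [2/3, 0, 2/5],
b = (26/5, 2/3, 286/105).
Solving gives a_0 = 26/35, a_1 = 1, a_2 = 39/7, so
  g(x) = 39*x^2/7 + x + 26/35.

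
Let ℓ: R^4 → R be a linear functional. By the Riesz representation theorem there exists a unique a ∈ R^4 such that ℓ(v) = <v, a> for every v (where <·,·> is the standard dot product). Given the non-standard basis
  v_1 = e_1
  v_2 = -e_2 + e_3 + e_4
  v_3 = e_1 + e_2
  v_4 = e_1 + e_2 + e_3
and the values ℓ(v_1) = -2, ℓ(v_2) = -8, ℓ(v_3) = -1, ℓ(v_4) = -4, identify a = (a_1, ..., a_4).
a = (-2, 1, -3, -4)

Write a = (a_1, ..., a_4) in the standard basis. For each basis vector v_i, ℓ(v_i) = <v_i, a> is a linear equation in the a_j's. Collect the n equations into a matrix system V a = ℓ, where row i of V is v_i (expressed in the standard basis). Since V is invertible (lower-triangular with 1s on the diagonal, up to permutation), solve by back-substitution:
  V =
[[1, 0, 0, 0],
 [0, -1, 1, 1],
 [1, 1, 0, 0],
 [1, 1, 1, 0]]
  V a = (-2, -8, -1, -4)
Solving gives a = (-2, 1, -3, -4).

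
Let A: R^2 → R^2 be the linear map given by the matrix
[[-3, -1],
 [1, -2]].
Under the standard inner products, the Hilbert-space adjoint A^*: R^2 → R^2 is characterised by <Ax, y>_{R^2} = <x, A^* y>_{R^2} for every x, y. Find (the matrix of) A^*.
A^* = A^T =
[[-3, 1],
 [-1, -2]]

For real matrices with standard dot products, the defining identity <Ax, y> = <x, A^* y> gives (Ax)^T y = x^T (A^*) y, i.e. x^T A^T y = x^T (A^*) y. Since this holds for all x, y, we must have A^* = A^T. Therefore
A^* =
[[-3, 1],
 [-1, -2]].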